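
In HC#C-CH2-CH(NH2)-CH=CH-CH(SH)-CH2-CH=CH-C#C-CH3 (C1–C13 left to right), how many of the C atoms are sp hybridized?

C1: sp ✓
C2: sp ✓
C3: sp3
C4: sp3
C5: sp2
C6: sp2
C7: sp3
C8: sp3
C9: sp2
C10: sp2
C11: sp ✓
C12: sp ✓
C13: sp3
C1, C2, C11, C12 → 4 sp carbons.

4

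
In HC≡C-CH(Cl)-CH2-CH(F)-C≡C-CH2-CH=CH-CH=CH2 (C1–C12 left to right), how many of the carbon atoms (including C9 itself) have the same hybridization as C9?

C9 is sp2 (one π bond).
C1: sp
C2: sp
C3: sp3
C4: sp3
C5: sp3
C6: sp
C7: sp
C8: sp3
C9: sp2 ✓
C10: sp2 ✓
C11: sp2 ✓
C12: sp2 ✓
4 carbons are sp2.

4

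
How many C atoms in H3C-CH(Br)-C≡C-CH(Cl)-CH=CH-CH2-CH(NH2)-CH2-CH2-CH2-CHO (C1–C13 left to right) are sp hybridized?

C1: sp3
C2: sp3
C3: sp ✓
C4: sp ✓
C5: sp3
C6: sp2
C7: sp2
C8: sp3
C9: sp3
C10: sp3
C11: sp3
C12: sp3
C13: sp2
C3, C4 → 2 sp carbons.

2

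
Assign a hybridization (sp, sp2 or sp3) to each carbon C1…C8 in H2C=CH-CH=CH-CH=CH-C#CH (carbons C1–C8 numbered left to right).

C1 carries 3 σ bonds, plus one π bond, giving a steric number of 3, so it is sp2.
C2 — 3 σ bonds, plus one π bond. Steric number 3, so sp2.
C3 has 3 σ bonds, plus one π bond: steric number 3 → sp2.
C4: 3 σ bonds, plus one π bond; 3 regions of electron density → sp2.
C5 has 3 σ bonds, plus one π bond: steric number 3 → sp2.
C6 is sp2: 3 σ bonds, plus one π bond, 3 electron-density regions.
C7 is sp: 2 σ bonds, plus two π bonds, 2 electron-density regions.
C8 — 2 σ bonds, plus two π bonds. Steric number 2, so sp.

C1 sp2, C2 sp2, C3 sp2, C4 sp2, C5 sp2, C6 sp2, C7 sp, C8 sp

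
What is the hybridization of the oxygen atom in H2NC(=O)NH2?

The oxygen atom carries 1 σ bond and 2 lone pairs, plus one π bond, giving a steric number of 3, so it is sp2.

sp^2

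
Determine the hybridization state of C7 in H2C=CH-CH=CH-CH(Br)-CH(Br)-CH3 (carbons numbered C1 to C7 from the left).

C7: 4 σ bonds — 4 electron domains, sp3.

sp³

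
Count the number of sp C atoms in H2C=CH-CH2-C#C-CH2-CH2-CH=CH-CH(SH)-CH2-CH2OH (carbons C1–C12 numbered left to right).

C1: sp2
C2: sp2
C3: sp3
C4: sp ✓
C5: sp ✓
C6: sp3
C7: sp3
C8: sp2
C9: sp2
C10: sp3
C11: sp3
C12: sp3
C4, C5 → 2 sp carbons.

2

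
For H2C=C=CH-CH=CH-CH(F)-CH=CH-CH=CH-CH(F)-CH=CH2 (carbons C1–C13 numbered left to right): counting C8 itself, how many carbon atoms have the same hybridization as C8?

10

C8 is sp2 (one π bond).
C1: sp2 ✓
C2: sp
C3: sp2 ✓
C4: sp2 ✓
C5: sp2 ✓
C6: sp3
C7: sp2 ✓
C8: sp2 ✓
C9: sp2 ✓
C10: sp2 ✓
C11: sp3
C12: sp2 ✓
C13: sp2 ✓
10 carbons are sp2.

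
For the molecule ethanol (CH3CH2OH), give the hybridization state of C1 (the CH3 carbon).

C1 (the CH3 carbon) has 4 σ bonds: steric number 4 → sp3.

sp^3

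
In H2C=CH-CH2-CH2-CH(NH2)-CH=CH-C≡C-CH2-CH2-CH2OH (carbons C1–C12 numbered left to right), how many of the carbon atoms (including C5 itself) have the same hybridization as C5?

C5 is sp3 (only σ bonds).
C1: sp2
C2: sp2
C3: sp3 ✓
C4: sp3 ✓
C5: sp3 ✓
C6: sp2
C7: sp2
C8: sp
C9: sp
C10: sp3 ✓
C11: sp3 ✓
C12: sp3 ✓
6 carbons are sp3.

6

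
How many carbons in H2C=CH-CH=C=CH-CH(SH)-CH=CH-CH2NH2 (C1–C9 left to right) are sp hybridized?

C1: sp2
C2: sp2
C3: sp2
C4: sp ✓
C5: sp2
C6: sp3
C7: sp2
C8: sp2
C9: sp3
C4 → 1 sp carbon.

1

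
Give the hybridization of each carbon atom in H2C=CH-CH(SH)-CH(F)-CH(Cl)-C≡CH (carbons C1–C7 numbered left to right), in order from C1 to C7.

C1 — 3 σ bonds, plus one π bond. Steric number 3, so sp2.
C2 (3 σ bonds, plus one π bond) has steric number 3: sp2.
C3: 4 σ bonds — 4 electron domains, sp3.
C4 (4 σ bonds) has steric number 4: sp3.
C5: 4 σ bonds; 4 regions of electron density → sp3.
C6: 2 σ bonds, plus two π bonds; 2 regions of electron density → sp.
C7: 2 σ bonds, plus two π bonds; 2 regions of electron density → sp.

C1 sp2, C2 sp2, C3 sp3, C4 sp3, C5 sp3, C6 sp, C7 sp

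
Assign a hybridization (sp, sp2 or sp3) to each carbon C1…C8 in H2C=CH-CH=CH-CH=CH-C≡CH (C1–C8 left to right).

C1 carries 3 σ bonds, plus one π bond, giving a steric number of 3, so it is sp2.
C2 (3 σ bonds, plus one π bond) has steric number 3: sp2.
C3 (3 σ bonds, plus one π bond) has steric number 3: sp2.
C4: 3 σ bonds, plus one π bond — 3 electron domains, sp2.
C5 — 3 σ bonds, plus one π bond. Steric number 3, so sp2.
C6 carries 3 σ bonds, plus one π bond, giving a steric number of 3, so it is sp2.
C7 is sp: 2 σ bonds, plus two π bonds, 2 electron-density regions.
C8 is sp: 2 σ bonds, plus two π bonds, 2 electron-density regions.

C1 sp2, C2 sp2, C3 sp2, C4 sp2, C5 sp2, C6 sp2, C7 sp, C8 sp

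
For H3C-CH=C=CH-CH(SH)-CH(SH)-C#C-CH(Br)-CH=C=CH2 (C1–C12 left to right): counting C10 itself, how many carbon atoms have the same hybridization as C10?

C10 is sp2 (one π bond).
C1: sp3
C2: sp2 ✓
C3: sp
C4: sp2 ✓
C5: sp3
C6: sp3
C7: sp
C8: sp
C9: sp3
C10: sp2 ✓
C11: sp
C12: sp2 ✓
4 carbons are sp2.

4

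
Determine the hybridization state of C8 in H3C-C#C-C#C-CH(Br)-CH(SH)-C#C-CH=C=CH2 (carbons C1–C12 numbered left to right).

C8: 2 σ bonds, plus two π bonds; 2 regions of electron density → sp.

sp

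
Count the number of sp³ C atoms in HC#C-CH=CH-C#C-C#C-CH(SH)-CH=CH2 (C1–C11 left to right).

1

C1: sp
C2: sp
C3: sp2
C4: sp2
C5: sp
C6: sp
C7: sp
C8: sp
C9: sp3 ✓
C10: sp2
C11: sp2
C9 → 1 sp3 carbon.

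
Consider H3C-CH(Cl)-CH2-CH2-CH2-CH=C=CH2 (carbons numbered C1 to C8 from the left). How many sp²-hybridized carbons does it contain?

2

C1: sp3
C2: sp3
C3: sp3
C4: sp3
C5: sp3
C6: sp2 ✓
C7: sp
C8: sp2 ✓
C6, C8 → 2 sp2 carbons.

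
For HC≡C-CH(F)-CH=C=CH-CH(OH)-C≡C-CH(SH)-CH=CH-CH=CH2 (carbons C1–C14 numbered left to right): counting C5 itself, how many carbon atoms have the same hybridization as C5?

5

C5 is sp (two π bonds).
C1: sp ✓
C2: sp ✓
C3: sp3
C4: sp2
C5: sp ✓
C6: sp2
C7: sp3
C8: sp ✓
C9: sp ✓
C10: sp3
C11: sp2
C12: sp2
C13: sp2
C14: sp2
5 carbons are sp.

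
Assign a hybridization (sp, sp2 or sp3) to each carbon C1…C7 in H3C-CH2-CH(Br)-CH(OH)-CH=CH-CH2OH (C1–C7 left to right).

C1: 4 σ bonds — 4 electron domains, sp3.
C2 — 4 σ bonds. Steric number 4, so sp3.
C3 is sp3: 4 σ bonds, 4 electron-density regions.
C4 has 4 σ bonds: steric number 4 → sp3.
C5 carries 3 σ bonds, plus one π bond, giving a steric number of 3, so it is sp2.
C6 — 3 σ bonds, plus one π bond. Steric number 3, so sp2.
C7 carries 4 σ bonds, giving a steric number of 4, so it is sp3.

C1 sp3, C2 sp3, C3 sp3, C4 sp3, C5 sp2, C6 sp2, C7 sp3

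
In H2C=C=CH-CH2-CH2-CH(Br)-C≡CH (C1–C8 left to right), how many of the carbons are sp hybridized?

C1: sp2
C2: sp ✓
C3: sp2
C4: sp3
C5: sp3
C6: sp3
C7: sp ✓
C8: sp ✓
C2, C7, C8 → 3 sp carbons.

3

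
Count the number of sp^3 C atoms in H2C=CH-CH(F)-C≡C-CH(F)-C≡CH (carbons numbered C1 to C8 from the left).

C1: sp2
C2: sp2
C3: sp3 ✓
C4: sp
C5: sp
C6: sp3 ✓
C7: sp
C8: sp
C3, C6 → 2 sp3 carbons.

2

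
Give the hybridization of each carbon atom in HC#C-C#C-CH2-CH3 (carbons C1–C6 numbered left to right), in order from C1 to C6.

C1 sp, C2 sp, C3 sp, C4 sp, C5 sp3, C6 sp3

C1 is sp: 2 σ bonds, plus two π bonds, 2 electron-density regions.
C2: 2 σ bonds, plus two π bonds — 2 electron domains, sp.
C3 is sp: 2 σ bonds, plus two π bonds, 2 electron-density regions.
C4 carries 2 σ bonds, plus two π bonds, giving a steric number of 2, so it is sp.
C5 — 4 σ bonds. Steric number 4, so sp3.
C6 has 4 σ bonds: steric number 4 → sp3.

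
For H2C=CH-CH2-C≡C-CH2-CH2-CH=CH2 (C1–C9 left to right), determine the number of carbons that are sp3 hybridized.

C1: sp2
C2: sp2
C3: sp3 ✓
C4: sp
C5: sp
C6: sp3 ✓
C7: sp3 ✓
C8: sp2
C9: sp2
C3, C6, C7 → 3 sp3 carbons.

3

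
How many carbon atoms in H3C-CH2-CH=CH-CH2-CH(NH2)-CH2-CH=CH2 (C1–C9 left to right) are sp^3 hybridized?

C1: sp3 ✓
C2: sp3 ✓
C3: sp2
C4: sp2
C5: sp3 ✓
C6: sp3 ✓
C7: sp3 ✓
C8: sp2
C9: sp2
C1, C2, C5, C6, C7 → 5 sp3 carbons.

5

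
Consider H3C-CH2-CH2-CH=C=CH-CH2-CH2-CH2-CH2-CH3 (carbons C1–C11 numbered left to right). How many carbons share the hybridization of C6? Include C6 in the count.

C6 is sp2 (one π bond).
C1: sp3
C2: sp3
C3: sp3
C4: sp2 ✓
C5: sp
C6: sp2 ✓
C7: sp3
C8: sp3
C9: sp3
C10: sp3
C11: sp3
2 carbons are sp2.

2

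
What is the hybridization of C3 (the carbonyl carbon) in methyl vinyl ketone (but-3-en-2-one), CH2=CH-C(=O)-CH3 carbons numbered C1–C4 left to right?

C3 (the carbonyl carbon) (3 σ bonds, plus one π bond) has steric number 3: sp2.

sp²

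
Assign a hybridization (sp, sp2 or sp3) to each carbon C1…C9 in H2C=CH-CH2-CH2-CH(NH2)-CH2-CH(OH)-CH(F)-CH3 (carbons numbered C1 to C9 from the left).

C1 sp2, C2 sp2, C3 sp3, C4 sp3, C5 sp3, C6 sp3, C7 sp3, C8 sp3, C9 sp3

C1 has 3 σ bonds, plus one π bond: steric number 3 → sp2.
C2 carries 3 σ bonds, plus one π bond, giving a steric number of 3, so it is sp2.
C3 has 4 σ bonds: steric number 4 → sp3.
C4 — 4 σ bonds. Steric number 4, so sp3.
C5: 4 σ bonds — 4 electron domains, sp3.
C6 carries 4 σ bonds, giving a steric number of 4, so it is sp3.
C7: 4 σ bonds — 4 electron domains, sp3.
C8 — 4 σ bonds. Steric number 4, so sp3.
C9: 4 σ bonds; 4 regions of electron density → sp3.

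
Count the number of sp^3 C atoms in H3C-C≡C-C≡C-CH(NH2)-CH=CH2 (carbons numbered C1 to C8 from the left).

C1: sp3 ✓
C2: sp
C3: sp
C4: sp
C5: sp
C6: sp3 ✓
C7: sp2
C8: sp2
C1, C6 → 2 sp3 carbons.

2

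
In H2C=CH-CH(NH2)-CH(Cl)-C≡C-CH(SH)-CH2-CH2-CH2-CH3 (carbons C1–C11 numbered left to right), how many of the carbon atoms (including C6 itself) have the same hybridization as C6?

2

C6 is sp (two π bonds).
C1: sp2
C2: sp2
C3: sp3
C4: sp3
C5: sp ✓
C6: sp ✓
C7: sp3
C8: sp3
C9: sp3
C10: sp3
C11: sp3
2 carbons are sp.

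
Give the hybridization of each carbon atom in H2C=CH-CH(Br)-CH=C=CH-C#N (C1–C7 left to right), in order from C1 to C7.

C1 is sp2: 3 σ bonds, plus one π bond, 3 electron-density regions.
C2: 3 σ bonds, plus one π bond; 3 regions of electron density → sp2.
C3: 4 σ bonds; 4 regions of electron density → sp3.
C4: 3 σ bonds, plus one π bond — 3 electron domains, sp2.
C5 — 2 σ bonds, plus two π bonds. Steric number 2, so sp.
C6 carries 3 σ bonds, plus one π bond, giving a steric number of 3, so it is sp2.
C7 is sp: 2 σ bonds, plus two π bonds, 2 electron-density regions.

C1 sp2, C2 sp2, C3 sp3, C4 sp2, C5 sp, C6 sp2, C7 sp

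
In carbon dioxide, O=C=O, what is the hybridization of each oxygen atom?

sp2

One σ bond + two lone pairs = steric number 3 → sp2.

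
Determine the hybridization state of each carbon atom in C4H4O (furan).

sp2

Each carbon atom: 3 σ bonds, plus one π bond — 3 electron domains, sp2.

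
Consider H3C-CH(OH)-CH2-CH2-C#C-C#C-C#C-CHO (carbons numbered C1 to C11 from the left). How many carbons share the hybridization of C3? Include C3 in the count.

C3 is sp3 (only σ bonds).
C1: sp3 ✓
C2: sp3 ✓
C3: sp3 ✓
C4: sp3 ✓
C5: sp
C6: sp
C7: sp
C8: sp
C9: sp
C10: sp
C11: sp2
4 carbons are sp3.

4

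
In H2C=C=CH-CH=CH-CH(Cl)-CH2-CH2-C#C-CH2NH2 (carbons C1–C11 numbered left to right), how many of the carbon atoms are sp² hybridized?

4

C1: sp2 ✓
C2: sp
C3: sp2 ✓
C4: sp2 ✓
C5: sp2 ✓
C6: sp3
C7: sp3
C8: sp3
C9: sp
C10: sp
C11: sp3
C1, C3, C4, C5 → 4 sp2 carbons.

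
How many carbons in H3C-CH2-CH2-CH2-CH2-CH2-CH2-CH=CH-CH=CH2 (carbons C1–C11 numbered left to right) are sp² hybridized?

C1: sp3
C2: sp3
C3: sp3
C4: sp3
C5: sp3
C6: sp3
C7: sp3
C8: sp2 ✓
C9: sp2 ✓
C10: sp2 ✓
C11: sp2 ✓
C8, C9, C10, C11 → 4 sp2 carbons.

4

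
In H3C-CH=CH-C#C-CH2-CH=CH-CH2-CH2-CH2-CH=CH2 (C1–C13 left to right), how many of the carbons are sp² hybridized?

C1: sp3
C2: sp2 ✓
C3: sp2 ✓
C4: sp
C5: sp
C6: sp3
C7: sp2 ✓
C8: sp2 ✓
C9: sp3
C10: sp3
C11: sp3
C12: sp2 ✓
C13: sp2 ✓
C2, C3, C7, C8, C12, C13 → 6 sp2 carbons.

6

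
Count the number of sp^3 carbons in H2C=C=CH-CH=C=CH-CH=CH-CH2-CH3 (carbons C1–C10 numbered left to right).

C1: sp2
C2: sp
C3: sp2
C4: sp2
C5: sp
C6: sp2
C7: sp2
C8: sp2
C9: sp3 ✓
C10: sp3 ✓
C9, C10 → 2 sp3 carbons.

2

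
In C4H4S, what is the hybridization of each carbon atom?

Each carbon atom (3 σ bonds, plus one π bond) has steric number 3: sp2.

sp2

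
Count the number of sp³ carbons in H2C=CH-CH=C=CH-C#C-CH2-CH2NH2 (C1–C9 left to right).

C1: sp2
C2: sp2
C3: sp2
C4: sp
C5: sp2
C6: sp
C7: sp
C8: sp3 ✓
C9: sp3 ✓
C8, C9 → 2 sp3 carbons.

2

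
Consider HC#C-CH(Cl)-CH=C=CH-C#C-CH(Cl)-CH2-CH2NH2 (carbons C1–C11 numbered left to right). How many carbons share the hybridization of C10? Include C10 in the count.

C10 is sp3 (only σ bonds).
C1: sp
C2: sp
C3: sp3 ✓
C4: sp2
C5: sp
C6: sp2
C7: sp
C8: sp
C9: sp3 ✓
C10: sp3 ✓
C11: sp3 ✓
4 carbons are sp3.

4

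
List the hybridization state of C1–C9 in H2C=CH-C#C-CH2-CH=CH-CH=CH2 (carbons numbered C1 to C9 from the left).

C1 sp2, C2 sp2, C3 sp, C4 sp, C5 sp3, C6 sp2, C7 sp2, C8 sp2, C9 sp2

C1 has 3 σ bonds, plus one π bond: steric number 3 → sp2.
C2: 3 σ bonds, plus one π bond; 3 regions of electron density → sp2.
C3 — 2 σ bonds, plus two π bonds. Steric number 2, so sp.
C4: 2 σ bonds, plus two π bonds — 2 electron domains, sp.
C5 carries 4 σ bonds, giving a steric number of 4, so it is sp3.
C6: 3 σ bonds, plus one π bond; 3 regions of electron density → sp2.
C7 carries 3 σ bonds, plus one π bond, giving a steric number of 3, so it is sp2.
C8 — 3 σ bonds, plus one π bond. Steric number 3, so sp2.
C9: 3 σ bonds, plus one π bond; 3 regions of electron density → sp2.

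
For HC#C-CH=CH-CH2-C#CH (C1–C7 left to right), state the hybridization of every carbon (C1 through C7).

C1 has 2 σ bonds, plus two π bonds: steric number 2 → sp.
C2: 2 σ bonds, plus two π bonds; 2 regions of electron density → sp.
C3 has 3 σ bonds, plus one π bond: steric number 3 → sp2.
C4 has 3 σ bonds, plus one π bond: steric number 3 → sp2.
C5: 4 σ bonds — 4 electron domains, sp3.
C6 carries 2 σ bonds, plus two π bonds, giving a steric number of 2, so it is sp.
C7 is sp: 2 σ bonds, plus two π bonds, 2 electron-density regions.

C1 sp, C2 sp, C3 sp2, C4 sp2, C5 sp3, C6 sp, C7 sp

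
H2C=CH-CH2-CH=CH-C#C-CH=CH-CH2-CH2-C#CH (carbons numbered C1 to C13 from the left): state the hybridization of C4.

C4 is sp2: 3 σ bonds, plus one π bond, 3 electron-density regions.

sp^2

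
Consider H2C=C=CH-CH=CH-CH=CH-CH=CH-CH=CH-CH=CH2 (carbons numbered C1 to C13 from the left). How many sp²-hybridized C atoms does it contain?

12

C1: sp2 ✓
C2: sp
C3: sp2 ✓
C4: sp2 ✓
C5: sp2 ✓
C6: sp2 ✓
C7: sp2 ✓
C8: sp2 ✓
C9: sp2 ✓
C10: sp2 ✓
C11: sp2 ✓
C12: sp2 ✓
C13: sp2 ✓
C1, C3, C4, C5, C6, C7, C8, C9, C10, C11, C12, C13 → 12 sp2 carbons.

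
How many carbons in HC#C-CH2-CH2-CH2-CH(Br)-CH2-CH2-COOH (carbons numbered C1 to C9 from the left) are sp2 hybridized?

C1: sp
C2: sp
C3: sp3
C4: sp3
C5: sp3
C6: sp3
C7: sp3
C8: sp3
C9: sp2 ✓
C9 → 1 sp2 carbon.

1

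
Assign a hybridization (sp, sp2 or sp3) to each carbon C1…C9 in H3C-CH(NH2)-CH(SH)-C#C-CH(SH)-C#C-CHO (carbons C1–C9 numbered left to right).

C1: 4 σ bonds; 4 regions of electron density → sp3.
C2 — 4 σ bonds. Steric number 4, so sp3.
C3 has 4 σ bonds: steric number 4 → sp3.
C4 is sp: 2 σ bonds, plus two π bonds, 2 electron-density regions.
C5: 2 σ bonds, plus two π bonds — 2 electron domains, sp.
C6 (4 σ bonds) has steric number 4: sp3.
C7: 2 σ bonds, plus two π bonds — 2 electron domains, sp.
C8: 2 σ bonds, plus two π bonds — 2 electron domains, sp.
C9 is sp2: 3 σ bonds, plus one π bond, 3 electron-density regions.

C1 sp3, C2 sp3, C3 sp3, C4 sp, C5 sp, C6 sp3, C7 sp, C8 sp, C9 sp2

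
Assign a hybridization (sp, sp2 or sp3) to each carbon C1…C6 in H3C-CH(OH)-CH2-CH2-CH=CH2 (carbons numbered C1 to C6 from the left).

C1 is sp3: 4 σ bonds, 4 electron-density regions.
C2 carries 4 σ bonds, giving a steric number of 4, so it is sp3.
C3 (4 σ bonds) has steric number 4: sp3.
C4 (4 σ bonds) has steric number 4: sp3.
C5 (3 σ bonds, plus one π bond) has steric number 3: sp2.
C6 — 3 σ bonds, plus one π bond. Steric number 3, so sp2.

C1 sp3, C2 sp3, C3 sp3, C4 sp3, C5 sp2, C6 sp2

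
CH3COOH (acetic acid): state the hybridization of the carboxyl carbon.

sp2

The carboxyl carbon carries 3 σ bonds, plus one π bond, giving a steric number of 3, so it is sp2.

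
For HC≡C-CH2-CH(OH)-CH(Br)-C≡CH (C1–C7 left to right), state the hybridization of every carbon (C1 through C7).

C1 has 2 σ bonds, plus two π bonds: steric number 2 → sp.
C2 (2 σ bonds, plus two π bonds) has steric number 2: sp.
C3: 4 σ bonds — 4 electron domains, sp3.
C4 has 4 σ bonds: steric number 4 → sp3.
C5: 4 σ bonds — 4 electron domains, sp3.
C6: 2 σ bonds, plus two π bonds; 2 regions of electron density → sp.
C7 (2 σ bonds, plus two π bonds) has steric number 2: sp.

C1 sp, C2 sp, C3 sp3, C4 sp3, C5 sp3, C6 sp, C7 sp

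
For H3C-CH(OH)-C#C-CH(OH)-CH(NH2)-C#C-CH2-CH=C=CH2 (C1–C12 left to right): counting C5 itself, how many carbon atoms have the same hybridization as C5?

C5 is sp3 (only σ bonds).
C1: sp3 ✓
C2: sp3 ✓
C3: sp
C4: sp
C5: sp3 ✓
C6: sp3 ✓
C7: sp
C8: sp
C9: sp3 ✓
C10: sp2
C11: sp
C12: sp2
5 carbons are sp3.

5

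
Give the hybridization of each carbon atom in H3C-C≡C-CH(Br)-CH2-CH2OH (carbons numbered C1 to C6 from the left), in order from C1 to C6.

C1 (4 σ bonds) has steric number 4: sp3.
C2 (2 σ bonds, plus two π bonds) has steric number 2: sp.
C3: 2 σ bonds, plus two π bonds — 2 electron domains, sp.
C4 is sp3: 4 σ bonds, 4 electron-density regions.
C5 — 4 σ bonds. Steric number 4, so sp3.
C6 carries 4 σ bonds, giving a steric number of 4, so it is sp3.

C1 sp3, C2 sp, C3 sp, C4 sp3, C5 sp3, C6 sp3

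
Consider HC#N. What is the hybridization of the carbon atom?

The carbon atom: 2 σ bonds, plus two π bonds; 2 regions of electron density → sp.

sp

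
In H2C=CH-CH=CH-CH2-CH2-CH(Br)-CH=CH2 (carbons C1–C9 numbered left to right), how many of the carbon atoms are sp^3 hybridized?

3

C1: sp2
C2: sp2
C3: sp2
C4: sp2
C5: sp3 ✓
C6: sp3 ✓
C7: sp3 ✓
C8: sp2
C9: sp2
C5, C6, C7 → 3 sp3 carbons.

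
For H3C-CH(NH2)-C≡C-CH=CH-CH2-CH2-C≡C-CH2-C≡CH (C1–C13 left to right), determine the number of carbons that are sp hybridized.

C1: sp3
C2: sp3
C3: sp ✓
C4: sp ✓
C5: sp2
C6: sp2
C7: sp3
C8: sp3
C9: sp ✓
C10: sp ✓
C11: sp3
C12: sp ✓
C13: sp ✓
C3, C4, C9, C10, C12, C13 → 6 sp carbons.

6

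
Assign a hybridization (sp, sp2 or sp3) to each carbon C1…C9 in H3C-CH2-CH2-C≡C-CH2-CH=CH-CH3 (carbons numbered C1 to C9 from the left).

C1 sp3, C2 sp3, C3 sp3, C4 sp, C5 sp, C6 sp3, C7 sp2, C8 sp2, C9 sp3

C1 — 4 σ bonds. Steric number 4, so sp3.
C2 is sp3: 4 σ bonds, 4 electron-density regions.
C3 — 4 σ bonds. Steric number 4, so sp3.
C4 carries 2 σ bonds, plus two π bonds, giving a steric number of 2, so it is sp.
C5 (2 σ bonds, plus two π bonds) has steric number 2: sp.
C6 is sp3: 4 σ bonds, 4 electron-density regions.
C7: 3 σ bonds, plus one π bond — 3 electron domains, sp2.
C8 has 3 σ bonds, plus one π bond: steric number 3 → sp2.
C9 has 4 σ bonds: steric number 4 → sp3.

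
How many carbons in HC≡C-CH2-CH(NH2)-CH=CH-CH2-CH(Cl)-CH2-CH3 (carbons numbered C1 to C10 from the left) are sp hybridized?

2

C1: sp ✓
C2: sp ✓
C3: sp3
C4: sp3
C5: sp2
C6: sp2
C7: sp3
C8: sp3
C9: sp3
C10: sp3
C1, C2 → 2 sp carbons.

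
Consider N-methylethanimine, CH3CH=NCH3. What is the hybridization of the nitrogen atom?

Two σ bonds + one lone pair = steric number 3 → sp2.

sp^2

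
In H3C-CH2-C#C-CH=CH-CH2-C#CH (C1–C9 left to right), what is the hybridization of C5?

C5 is sp2: 3 σ bonds, plus one π bond, 3 electron-density regions.

sp²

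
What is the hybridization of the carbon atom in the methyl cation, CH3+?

sp²

Three σ bonds to H, empty p orbital → sp2, trigonal planar.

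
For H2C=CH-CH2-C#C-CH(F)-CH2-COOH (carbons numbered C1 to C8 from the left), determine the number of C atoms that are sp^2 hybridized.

C1: sp2 ✓
C2: sp2 ✓
C3: sp3
C4: sp
C5: sp
C6: sp3
C7: sp3
C8: sp2 ✓
C1, C2, C8 → 3 sp2 carbons.

3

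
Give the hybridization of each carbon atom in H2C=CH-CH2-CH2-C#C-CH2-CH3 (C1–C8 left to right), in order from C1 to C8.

C1 sp2, C2 sp2, C3 sp3, C4 sp3, C5 sp, C6 sp, C7 sp3, C8 sp3

C1 (3 σ bonds, plus one π bond) has steric number 3: sp2.
C2 (3 σ bonds, plus one π bond) has steric number 3: sp2.
C3: 4 σ bonds; 4 regions of electron density → sp3.
C4: 4 σ bonds — 4 electron domains, sp3.
C5: 2 σ bonds, plus two π bonds; 2 regions of electron density → sp.
C6: 2 σ bonds, plus two π bonds; 2 regions of electron density → sp.
C7 (4 σ bonds) has steric number 4: sp3.
C8 (4 σ bonds) has steric number 4: sp3.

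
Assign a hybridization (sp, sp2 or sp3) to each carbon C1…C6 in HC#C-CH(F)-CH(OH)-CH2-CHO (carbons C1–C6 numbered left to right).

C1 (2 σ bonds, plus two π bonds) has steric number 2: sp.
C2 (2 σ bonds, plus two π bonds) has steric number 2: sp.
C3 (4 σ bonds) has steric number 4: sp3.
C4 — 4 σ bonds. Steric number 4, so sp3.
C5 (4 σ bonds) has steric number 4: sp3.
C6 carries 3 σ bonds, plus one π bond, giving a steric number of 3, so it is sp2.

C1 sp, C2 sp, C3 sp3, C4 sp3, C5 sp3, C6 sp2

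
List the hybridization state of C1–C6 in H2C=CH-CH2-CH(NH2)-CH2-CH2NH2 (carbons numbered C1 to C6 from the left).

C1: 3 σ bonds, plus one π bond — 3 electron domains, sp2.
C2 (3 σ bonds, plus one π bond) has steric number 3: sp2.
C3: 4 σ bonds — 4 electron domains, sp3.
C4 carries 4 σ bonds, giving a steric number of 4, so it is sp3.
C5 is sp3: 4 σ bonds, 4 electron-density regions.
C6 (4 σ bonds) has steric number 4: sp3.

C1 sp2, C2 sp2, C3 sp3, C4 sp3, C5 sp3, C6 sp3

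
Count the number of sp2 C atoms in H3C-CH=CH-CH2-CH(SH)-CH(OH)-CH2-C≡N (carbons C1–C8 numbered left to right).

2

C1: sp3
C2: sp2 ✓
C3: sp2 ✓
C4: sp3
C5: sp3
C6: sp3
C7: sp3
C8: sp
C2, C3 → 2 sp2 carbons.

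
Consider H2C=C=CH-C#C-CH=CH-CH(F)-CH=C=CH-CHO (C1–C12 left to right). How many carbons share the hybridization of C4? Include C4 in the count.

C4 is sp (two π bonds).
C1: sp2
C2: sp ✓
C3: sp2
C4: sp ✓
C5: sp ✓
C6: sp2
C7: sp2
C8: sp3
C9: sp2
C10: sp ✓
C11: sp2
C12: sp2
4 carbons are sp.

4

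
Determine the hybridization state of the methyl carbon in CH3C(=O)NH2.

sp³

The methyl carbon: 4 σ bonds; 4 regions of electron density → sp3.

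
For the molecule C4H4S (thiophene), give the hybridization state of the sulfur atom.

sp²

Analogous to furan: one S lone pair in the aromatic π system, S is sp2.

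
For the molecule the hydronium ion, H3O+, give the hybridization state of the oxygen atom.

Three σ bonds + one lone pair = steric number 4 → sp3.

sp3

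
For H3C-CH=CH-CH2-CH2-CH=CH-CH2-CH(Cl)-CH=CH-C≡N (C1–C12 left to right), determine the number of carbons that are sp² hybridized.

C1: sp3
C2: sp2 ✓
C3: sp2 ✓
C4: sp3
C5: sp3
C6: sp2 ✓
C7: sp2 ✓
C8: sp3
C9: sp3
C10: sp2 ✓
C11: sp2 ✓
C12: sp
C2, C3, C6, C7, C10, C11 → 6 sp2 carbons.

6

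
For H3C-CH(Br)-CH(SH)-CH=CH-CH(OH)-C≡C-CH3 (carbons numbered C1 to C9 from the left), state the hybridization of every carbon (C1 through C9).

C1 sp3, C2 sp3, C3 sp3, C4 sp2, C5 sp2, C6 sp3, C7 sp, C8 sp, C9 sp3

C1 has 4 σ bonds: steric number 4 → sp3.
C2 (4 σ bonds) has steric number 4: sp3.
C3 has 4 σ bonds: steric number 4 → sp3.
C4: 3 σ bonds, plus one π bond; 3 regions of electron density → sp2.
C5: 3 σ bonds, plus one π bond; 3 regions of electron density → sp2.
C6 has 4 σ bonds: steric number 4 → sp3.
C7 — 2 σ bonds, plus two π bonds. Steric number 2, so sp.
C8 — 2 σ bonds, plus two π bonds. Steric number 2, so sp.
C9: 4 σ bonds; 4 regions of electron density → sp3.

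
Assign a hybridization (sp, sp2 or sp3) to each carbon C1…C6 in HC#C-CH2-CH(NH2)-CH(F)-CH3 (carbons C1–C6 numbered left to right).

C1 carries 2 σ bonds, plus two π bonds, giving a steric number of 2, so it is sp.
C2: 2 σ bonds, plus two π bonds; 2 regions of electron density → sp.
C3 (4 σ bonds) has steric number 4: sp3.
C4 carries 4 σ bonds, giving a steric number of 4, so it is sp3.
C5: 4 σ bonds; 4 regions of electron density → sp3.
C6 has 4 σ bonds: steric number 4 → sp3.

C1 sp, C2 sp, C3 sp3, C4 sp3, C5 sp3, C6 sp3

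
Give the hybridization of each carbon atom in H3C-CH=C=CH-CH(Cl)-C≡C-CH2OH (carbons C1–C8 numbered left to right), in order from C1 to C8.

C1 sp3, C2 sp2, C3 sp, C4 sp2, C5 sp3, C6 sp, C7 sp, C8 sp3

C1 (4 σ bonds) has steric number 4: sp3.
C2 is sp2: 3 σ bonds, plus one π bond, 3 electron-density regions.
C3 (2 σ bonds, plus two π bonds) has steric number 2: sp.
C4 carries 3 σ bonds, plus one π bond, giving a steric number of 3, so it is sp2.
C5 carries 4 σ bonds, giving a steric number of 4, so it is sp3.
C6: 2 σ bonds, plus two π bonds; 2 regions of electron density → sp.
C7: 2 σ bonds, plus two π bonds; 2 regions of electron density → sp.
C8 carries 4 σ bonds, giving a steric number of 4, so it is sp3.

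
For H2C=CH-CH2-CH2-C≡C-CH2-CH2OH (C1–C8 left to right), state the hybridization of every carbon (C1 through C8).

C1 (3 σ bonds, plus one π bond) has steric number 3: sp2.
C2 — 3 σ bonds, plus one π bond. Steric number 3, so sp2.
C3 — 4 σ bonds. Steric number 4, so sp3.
C4: 4 σ bonds; 4 regions of electron density → sp3.
C5 is sp: 2 σ bonds, plus two π bonds, 2 electron-density regions.
C6 is sp: 2 σ bonds, plus two π bonds, 2 electron-density regions.
C7 is sp3: 4 σ bonds, 4 electron-density regions.
C8: 4 σ bonds — 4 electron domains, sp3.

C1 sp2, C2 sp2, C3 sp3, C4 sp3, C5 sp, C6 sp, C7 sp3, C8 sp3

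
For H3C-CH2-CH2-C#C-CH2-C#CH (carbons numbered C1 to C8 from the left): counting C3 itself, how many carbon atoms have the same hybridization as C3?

4

C3 is sp3 (only σ bonds).
C1: sp3 ✓
C2: sp3 ✓
C3: sp3 ✓
C4: sp
C5: sp
C6: sp3 ✓
C7: sp
C8: sp
4 carbons are sp3.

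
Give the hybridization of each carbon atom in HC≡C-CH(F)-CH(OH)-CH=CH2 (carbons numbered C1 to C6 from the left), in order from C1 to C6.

C1 sp, C2 sp, C3 sp3, C4 sp3, C5 sp2, C6 sp2

C1 has 2 σ bonds, plus two π bonds: steric number 2 → sp.
C2: 2 σ bonds, plus two π bonds; 2 regions of electron density → sp.
C3 (4 σ bonds) has steric number 4: sp3.
C4: 4 σ bonds; 4 regions of electron density → sp3.
C5: 3 σ bonds, plus one π bond — 3 electron domains, sp2.
C6 — 3 σ bonds, plus one π bond. Steric number 3, so sp2.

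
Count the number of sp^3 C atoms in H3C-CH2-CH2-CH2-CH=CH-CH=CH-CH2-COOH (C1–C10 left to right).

5

C1: sp3 ✓
C2: sp3 ✓
C3: sp3 ✓
C4: sp3 ✓
C5: sp2
C6: sp2
C7: sp2
C8: sp2
C9: sp3 ✓
C10: sp2
C1, C2, C3, C4, C9 → 5 sp3 carbons.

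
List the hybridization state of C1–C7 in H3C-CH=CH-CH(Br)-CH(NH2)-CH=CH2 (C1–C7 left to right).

C1: 4 σ bonds; 4 regions of electron density → sp3.
C2: 3 σ bonds, plus one π bond — 3 electron domains, sp2.
C3: 3 σ bonds, plus one π bond — 3 electron domains, sp2.
C4: 4 σ bonds — 4 electron domains, sp3.
C5 carries 4 σ bonds, giving a steric number of 4, so it is sp3.
C6 carries 3 σ bonds, plus one π bond, giving a steric number of 3, so it is sp2.
C7: 3 σ bonds, plus one π bond; 3 regions of electron density → sp2.

C1 sp3, C2 sp2, C3 sp2, C4 sp3, C5 sp3, C6 sp2, C7 sp2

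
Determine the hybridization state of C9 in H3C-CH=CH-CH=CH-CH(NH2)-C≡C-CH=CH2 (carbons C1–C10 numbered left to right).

sp^2

C9: 3 σ bonds, plus one π bond; 3 regions of electron density → sp2.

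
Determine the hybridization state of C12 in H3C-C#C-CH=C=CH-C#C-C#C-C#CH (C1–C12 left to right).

C12 (2 σ bonds, plus two π bonds) has steric number 2: sp.

sp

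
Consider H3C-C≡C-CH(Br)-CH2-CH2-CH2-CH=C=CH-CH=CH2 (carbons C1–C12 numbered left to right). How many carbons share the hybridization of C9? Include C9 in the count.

3

C9 is sp (two π bonds).
C1: sp3
C2: sp ✓
C3: sp ✓
C4: sp3
C5: sp3
C6: sp3
C7: sp3
C8: sp2
C9: sp ✓
C10: sp2
C11: sp2
C12: sp2
3 carbons are sp.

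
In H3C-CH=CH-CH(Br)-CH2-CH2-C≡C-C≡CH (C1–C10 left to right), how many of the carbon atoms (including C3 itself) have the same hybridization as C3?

C3 is sp2 (one π bond).
C1: sp3
C2: sp2 ✓
C3: sp2 ✓
C4: sp3
C5: sp3
C6: sp3
C7: sp
C8: sp
C9: sp
C10: sp
2 carbons are sp2.

2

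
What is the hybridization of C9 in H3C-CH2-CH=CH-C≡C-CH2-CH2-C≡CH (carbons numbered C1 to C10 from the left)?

sp

C9: 2 σ bonds, plus two π bonds — 2 electron domains, sp.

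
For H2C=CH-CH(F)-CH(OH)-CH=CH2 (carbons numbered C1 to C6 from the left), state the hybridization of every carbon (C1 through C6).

C1 sp2, C2 sp2, C3 sp3, C4 sp3, C5 sp2, C6 sp2

C1: 3 σ bonds, plus one π bond — 3 electron domains, sp2.
C2: 3 σ bonds, plus one π bond; 3 regions of electron density → sp2.
C3 (4 σ bonds) has steric number 4: sp3.
C4 — 4 σ bonds. Steric number 4, so sp3.
C5 is sp2: 3 σ bonds, plus one π bond, 3 electron-density regions.
C6 has 3 σ bonds, plus one π bond: steric number 3 → sp2.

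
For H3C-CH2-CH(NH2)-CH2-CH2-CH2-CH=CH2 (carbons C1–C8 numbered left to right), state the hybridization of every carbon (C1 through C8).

C1 sp3, C2 sp3, C3 sp3, C4 sp3, C5 sp3, C6 sp3, C7 sp2, C8 sp2

C1 is sp3: 4 σ bonds, 4 electron-density regions.
C2 (4 σ bonds) has steric number 4: sp3.
C3 (4 σ bonds) has steric number 4: sp3.
C4 (4 σ bonds) has steric number 4: sp3.
C5 is sp3: 4 σ bonds, 4 electron-density regions.
C6 has 4 σ bonds: steric number 4 → sp3.
C7 (3 σ bonds, plus one π bond) has steric number 3: sp2.
C8 is sp2: 3 σ bonds, plus one π bond, 3 electron-density regions.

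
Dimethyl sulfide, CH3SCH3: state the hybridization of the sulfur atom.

sp³

The sulfur atom (2 σ bonds and 2 lone pairs) has steric number 4: sp3.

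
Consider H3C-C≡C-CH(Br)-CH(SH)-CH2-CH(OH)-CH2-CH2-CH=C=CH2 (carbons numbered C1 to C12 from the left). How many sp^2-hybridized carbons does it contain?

C1: sp3
C2: sp
C3: sp
C4: sp3
C5: sp3
C6: sp3
C7: sp3
C8: sp3
C9: sp3
C10: sp2 ✓
C11: sp
C12: sp2 ✓
C10, C12 → 2 sp2 carbons.

2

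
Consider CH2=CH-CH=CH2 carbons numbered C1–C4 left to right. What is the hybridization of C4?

sp^2

C4 — 3 σ bonds, plus one π bond. Steric number 3, so sp2.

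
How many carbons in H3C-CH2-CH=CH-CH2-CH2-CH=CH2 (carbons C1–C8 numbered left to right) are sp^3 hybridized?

4

C1: sp3 ✓
C2: sp3 ✓
C3: sp2
C4: sp2
C5: sp3 ✓
C6: sp3 ✓
C7: sp2
C8: sp2
C1, C2, C5, C6 → 4 sp3 carbons.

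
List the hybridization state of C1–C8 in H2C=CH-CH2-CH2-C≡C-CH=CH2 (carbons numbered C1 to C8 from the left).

C1: 3 σ bonds, plus one π bond; 3 regions of electron density → sp2.
C2 has 3 σ bonds, plus one π bond: steric number 3 → sp2.
C3 — 4 σ bonds. Steric number 4, so sp3.
C4 is sp3: 4 σ bonds, 4 electron-density regions.
C5 carries 2 σ bonds, plus two π bonds, giving a steric number of 2, so it is sp.
C6: 2 σ bonds, plus two π bonds; 2 regions of electron density → sp.
C7 (3 σ bonds, plus one π bond) has steric number 3: sp2.
C8: 3 σ bonds, plus one π bond; 3 regions of electron density → sp2.

C1 sp2, C2 sp2, C3 sp3, C4 sp3, C5 sp, C6 sp, C7 sp2, C8 sp2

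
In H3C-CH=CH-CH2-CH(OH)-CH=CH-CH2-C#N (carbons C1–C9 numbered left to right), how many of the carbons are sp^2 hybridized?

C1: sp3
C2: sp2 ✓
C3: sp2 ✓
C4: sp3
C5: sp3
C6: sp2 ✓
C7: sp2 ✓
C8: sp3
C9: sp
C2, C3, C6, C7 → 4 sp2 carbons.

4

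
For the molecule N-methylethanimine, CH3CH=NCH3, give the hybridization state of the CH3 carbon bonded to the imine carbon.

The CH3 carbon bonded to the imine carbon: 4 σ bonds; 4 regions of electron density → sp3.

sp3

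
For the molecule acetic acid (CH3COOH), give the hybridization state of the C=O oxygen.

The C=O oxygen carries 1 σ bond and 2 lone pairs, plus one π bond, giving a steric number of 3, so it is sp2.

sp^2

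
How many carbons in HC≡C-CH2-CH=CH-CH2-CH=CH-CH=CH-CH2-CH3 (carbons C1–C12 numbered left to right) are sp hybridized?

2

C1: sp ✓
C2: sp ✓
C3: sp3
C4: sp2
C5: sp2
C6: sp3
C7: sp2
C8: sp2
C9: sp2
C10: sp2
C11: sp3
C12: sp3
C1, C2 → 2 sp carbons.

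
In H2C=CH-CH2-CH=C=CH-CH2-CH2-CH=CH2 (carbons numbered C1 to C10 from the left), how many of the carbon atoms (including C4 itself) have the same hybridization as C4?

6

C4 is sp2 (one π bond).
C1: sp2 ✓
C2: sp2 ✓
C3: sp3
C4: sp2 ✓
C5: sp
C6: sp2 ✓
C7: sp3
C8: sp3
C9: sp2 ✓
C10: sp2 ✓
6 carbons are sp2.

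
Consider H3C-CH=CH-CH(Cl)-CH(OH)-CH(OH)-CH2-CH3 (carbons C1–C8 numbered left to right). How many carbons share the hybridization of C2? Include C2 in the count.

2

C2 is sp2 (one π bond).
C1: sp3
C2: sp2 ✓
C3: sp2 ✓
C4: sp3
C5: sp3
C6: sp3
C7: sp3
C8: sp3
2 carbons are sp2.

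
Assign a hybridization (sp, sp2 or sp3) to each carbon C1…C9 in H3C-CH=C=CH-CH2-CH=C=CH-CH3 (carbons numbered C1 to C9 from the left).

C1: 4 σ bonds — 4 electron domains, sp3.
C2 is sp2: 3 σ bonds, plus one π bond, 3 electron-density regions.
C3: 2 σ bonds, plus two π bonds — 2 electron domains, sp.
C4 is sp2: 3 σ bonds, plus one π bond, 3 electron-density regions.
C5 — 4 σ bonds. Steric number 4, so sp3.
C6 has 3 σ bonds, plus one π bond: steric number 3 → sp2.
C7: 2 σ bonds, plus two π bonds — 2 electron domains, sp.
C8 has 3 σ bonds, plus one π bond: steric number 3 → sp2.
C9: 4 σ bonds — 4 electron domains, sp3.

C1 sp3, C2 sp2, C3 sp, C4 sp2, C5 sp3, C6 sp2, C7 sp, C8 sp2, C9 sp3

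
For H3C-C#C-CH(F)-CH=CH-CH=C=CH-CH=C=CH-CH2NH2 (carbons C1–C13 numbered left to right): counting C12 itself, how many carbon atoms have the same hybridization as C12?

C12 is sp2 (one π bond).
C1: sp3
C2: sp
C3: sp
C4: sp3
C5: sp2 ✓
C6: sp2 ✓
C7: sp2 ✓
C8: sp
C9: sp2 ✓
C10: sp2 ✓
C11: sp
C12: sp2 ✓
C13: sp3
6 carbons are sp2.

6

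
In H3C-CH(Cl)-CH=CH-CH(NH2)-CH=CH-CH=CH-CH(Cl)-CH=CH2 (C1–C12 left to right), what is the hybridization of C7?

C7: 3 σ bonds, plus one π bond — 3 electron domains, sp2.

sp^2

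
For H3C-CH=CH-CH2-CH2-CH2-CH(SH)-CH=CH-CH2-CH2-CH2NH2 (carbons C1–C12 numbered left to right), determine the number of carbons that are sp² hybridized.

4

C1: sp3
C2: sp2 ✓
C3: sp2 ✓
C4: sp3
C5: sp3
C6: sp3
C7: sp3
C8: sp2 ✓
C9: sp2 ✓
C10: sp3
C11: sp3
C12: sp3
C2, C3, C8, C9 → 4 sp2 carbons.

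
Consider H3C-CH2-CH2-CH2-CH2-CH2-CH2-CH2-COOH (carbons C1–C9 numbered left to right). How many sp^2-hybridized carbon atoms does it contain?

C1: sp3
C2: sp3
C3: sp3
C4: sp3
C5: sp3
C6: sp3
C7: sp3
C8: sp3
C9: sp2 ✓
C9 → 1 sp2 carbon.

1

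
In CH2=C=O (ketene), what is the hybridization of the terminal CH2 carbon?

The terminal CH2 carbon has 3 σ bonds, plus one π bond: steric number 3 → sp2.

sp^2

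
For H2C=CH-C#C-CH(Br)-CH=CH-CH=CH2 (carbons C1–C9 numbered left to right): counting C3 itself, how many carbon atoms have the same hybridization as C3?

C3 is sp (two π bonds).
C1: sp2
C2: sp2
C3: sp ✓
C4: sp ✓
C5: sp3
C6: sp2
C7: sp2
C8: sp2
C9: sp2
2 carbons are sp.

2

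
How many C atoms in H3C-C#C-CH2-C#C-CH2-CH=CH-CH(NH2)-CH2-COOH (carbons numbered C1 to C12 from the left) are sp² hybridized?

C1: sp3
C2: sp
C3: sp
C4: sp3
C5: sp
C6: sp
C7: sp3
C8: sp2 ✓
C9: sp2 ✓
C10: sp3
C11: sp3
C12: sp2 ✓
C8, C9, C12 → 3 sp2 carbons.

3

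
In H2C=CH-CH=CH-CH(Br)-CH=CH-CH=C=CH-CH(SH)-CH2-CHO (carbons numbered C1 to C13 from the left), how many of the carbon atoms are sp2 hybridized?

C1: sp2 ✓
C2: sp2 ✓
C3: sp2 ✓
C4: sp2 ✓
C5: sp3
C6: sp2 ✓
C7: sp2 ✓
C8: sp2 ✓
C9: sp
C10: sp2 ✓
C11: sp3
C12: sp3
C13: sp2 ✓
C1, C2, C3, C4, C6, C7, C8, C10, C13 → 9 sp2 carbons.

9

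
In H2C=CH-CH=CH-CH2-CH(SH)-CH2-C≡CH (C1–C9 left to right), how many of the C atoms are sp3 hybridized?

C1: sp2
C2: sp2
C3: sp2
C4: sp2
C5: sp3 ✓
C6: sp3 ✓
C7: sp3 ✓
C8: sp
C9: sp
C5, C6, C7 → 3 sp3 carbons.

3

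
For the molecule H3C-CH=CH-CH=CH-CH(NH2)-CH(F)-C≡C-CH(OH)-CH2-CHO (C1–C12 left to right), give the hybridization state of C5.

C5 carries 3 σ bonds, plus one π bond, giving a steric number of 3, so it is sp2.

sp^2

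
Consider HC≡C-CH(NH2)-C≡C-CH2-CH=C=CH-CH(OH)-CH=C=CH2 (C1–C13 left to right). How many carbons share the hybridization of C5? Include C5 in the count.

6

C5 is sp (two π bonds).
C1: sp ✓
C2: sp ✓
C3: sp3
C4: sp ✓
C5: sp ✓
C6: sp3
C7: sp2
C8: sp ✓
C9: sp2
C10: sp3
C11: sp2
C12: sp ✓
C13: sp2
6 carbons are sp.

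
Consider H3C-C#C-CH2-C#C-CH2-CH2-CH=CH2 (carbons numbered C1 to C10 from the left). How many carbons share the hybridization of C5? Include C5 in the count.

C5 is sp (two π bonds).
C1: sp3
C2: sp ✓
C3: sp ✓
C4: sp3
C5: sp ✓
C6: sp ✓
C7: sp3
C8: sp3
C9: sp2
C10: sp2
4 carbons are sp.

4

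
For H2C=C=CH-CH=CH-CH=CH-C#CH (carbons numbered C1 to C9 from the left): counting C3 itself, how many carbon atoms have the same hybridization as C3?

6

C3 is sp2 (one π bond).
C1: sp2 ✓
C2: sp
C3: sp2 ✓
C4: sp2 ✓
C5: sp2 ✓
C6: sp2 ✓
C7: sp2 ✓
C8: sp
C9: sp
6 carbons are sp2.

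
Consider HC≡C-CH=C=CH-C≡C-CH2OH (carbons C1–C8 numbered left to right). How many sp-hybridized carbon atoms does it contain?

C1: sp ✓
C2: sp ✓
C3: sp2
C4: sp ✓
C5: sp2
C6: sp ✓
C7: sp ✓
C8: sp3
C1, C2, C4, C6, C7 → 5 sp carbons.

5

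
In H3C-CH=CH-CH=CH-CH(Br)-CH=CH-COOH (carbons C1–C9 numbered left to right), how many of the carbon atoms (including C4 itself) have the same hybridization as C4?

7

C4 is sp2 (one π bond).
C1: sp3
C2: sp2 ✓
C3: sp2 ✓
C4: sp2 ✓
C5: sp2 ✓
C6: sp3
C7: sp2 ✓
C8: sp2 ✓
C9: sp2 ✓
7 carbons are sp2.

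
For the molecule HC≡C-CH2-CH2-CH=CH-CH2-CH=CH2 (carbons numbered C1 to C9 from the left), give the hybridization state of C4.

sp³

C4 carries 4 σ bonds, giving a steric number of 4, so it is sp3.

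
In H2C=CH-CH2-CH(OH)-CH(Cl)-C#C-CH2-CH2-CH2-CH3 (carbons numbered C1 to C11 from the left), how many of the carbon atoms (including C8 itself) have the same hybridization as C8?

7

C8 is sp3 (only σ bonds).
C1: sp2
C2: sp2
C3: sp3 ✓
C4: sp3 ✓
C5: sp3 ✓
C6: sp
C7: sp
C8: sp3 ✓
C9: sp3 ✓
C10: sp3 ✓
C11: sp3 ✓
7 carbons are sp3.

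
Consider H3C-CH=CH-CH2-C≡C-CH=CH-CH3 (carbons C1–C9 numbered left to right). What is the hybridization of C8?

sp2

C8 is sp2: 3 σ bonds, plus one π bond, 3 electron-density regions.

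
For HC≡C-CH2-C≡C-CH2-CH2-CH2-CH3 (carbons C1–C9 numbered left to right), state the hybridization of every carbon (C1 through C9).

C1 — 2 σ bonds, plus two π bonds. Steric number 2, so sp.
C2 has 2 σ bonds, plus two π bonds: steric number 2 → sp.
C3 (4 σ bonds) has steric number 4: sp3.
C4: 2 σ bonds, plus two π bonds; 2 regions of electron density → sp.
C5 is sp: 2 σ bonds, plus two π bonds, 2 electron-density regions.
C6 is sp3: 4 σ bonds, 4 electron-density regions.
C7 (4 σ bonds) has steric number 4: sp3.
C8: 4 σ bonds; 4 regions of electron density → sp3.
C9: 4 σ bonds — 4 electron domains, sp3.

C1 sp, C2 sp, C3 sp3, C4 sp, C5 sp, C6 sp3, C7 sp3, C8 sp3, C9 sp3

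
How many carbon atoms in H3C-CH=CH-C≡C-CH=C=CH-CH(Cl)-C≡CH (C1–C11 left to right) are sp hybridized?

C1: sp3
C2: sp2
C3: sp2
C4: sp ✓
C5: sp ✓
C6: sp2
C7: sp ✓
C8: sp2
C9: sp3
C10: sp ✓
C11: sp ✓
C4, C5, C7, C10, C11 → 5 sp carbons.

5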